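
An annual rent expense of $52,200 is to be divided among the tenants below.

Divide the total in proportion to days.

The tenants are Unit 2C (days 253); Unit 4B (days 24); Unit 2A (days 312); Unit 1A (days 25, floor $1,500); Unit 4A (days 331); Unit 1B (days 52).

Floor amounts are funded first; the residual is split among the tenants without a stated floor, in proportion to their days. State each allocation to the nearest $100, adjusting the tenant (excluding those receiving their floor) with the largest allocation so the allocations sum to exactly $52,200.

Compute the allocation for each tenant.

Minimums first: Unit 1A $1,500. Balance $50,700.
Balance split over remaining days 972: Unit 2C 13,196.60 → $13,200; Unit 4B 1,251.85 → $1,300; Unit 2A 16,274.07 → $16,300; Unit 4A 17,265.12 → $17,300; Unit 1B 2,712.35 → $2,700.
Rounding difference −$100 applied to Unit 4A → $17,200.

Unit 2C: $13,200; Unit 4B: $1,300; Unit 2A: $16,300; Unit 1A: $1,500; Unit 4A: $17,200; Unit 1B: $2,700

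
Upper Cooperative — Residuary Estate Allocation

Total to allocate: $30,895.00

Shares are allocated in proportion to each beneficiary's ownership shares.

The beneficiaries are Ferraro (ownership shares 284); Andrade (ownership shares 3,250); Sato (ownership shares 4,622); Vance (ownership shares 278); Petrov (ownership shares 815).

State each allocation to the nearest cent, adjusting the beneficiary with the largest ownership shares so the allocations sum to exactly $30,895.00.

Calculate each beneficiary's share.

Ferraro: $948.66; Andrade: $10,856.17; Sato: $15,439.16; Vance: $928.62; Petrov: $2,722.39

Total ownership shares = 284 + 3,250 + 4,622 + 278 + 815 = 9,249.
Unrounded shares: Ferraro 948.6626; Andrade 10,856.1736; Sato 15,439.1491; Vance 928.6204; Petrov 2,722.3943.
Rounded to nearest cent: Ferraro $948.66; Andrade $10,856.17; Sato $15,439.15; Vance $928.62; Petrov $2,722.39. Sum = $30,894.99.
Difference $30,895.00 − $30,894.99 = +$0.01 applied to largest ownership shares (Sato): Sato becomes $15,439.16.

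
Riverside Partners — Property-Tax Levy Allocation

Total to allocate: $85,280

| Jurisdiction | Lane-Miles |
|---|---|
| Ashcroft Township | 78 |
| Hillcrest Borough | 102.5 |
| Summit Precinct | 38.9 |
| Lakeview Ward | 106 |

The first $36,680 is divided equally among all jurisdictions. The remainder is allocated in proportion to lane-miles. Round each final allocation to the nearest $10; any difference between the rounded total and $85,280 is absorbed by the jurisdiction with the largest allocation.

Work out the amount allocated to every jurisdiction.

Ashcroft Township: $20,820 | Hillcrest Borough: $24,480 | Summit Precinct: $14,980 | Lakeview Ward: $25,000

Equal tier: $36,680 ÷ 4 = $9,170 apiece.
Remainder $48,600 by lane-miles (total 325.4): Ashcroft Township 11,649.66 → $11,650; Hillcrest Borough 15,308.85 → $15,310; Summit Precinct 5,809.90 → $5,810; Lakeview Ward 15,831.59 → $15,830.
Totals: Ashcroft Township $9,170 + $11,650 = $20,820; Hillcrest Borough $9,170 + $15,310 = $24,480; Summit Precinct $9,170 + $5,810 = $14,980; Lakeview Ward $9,170 + $15,830 = $25,000.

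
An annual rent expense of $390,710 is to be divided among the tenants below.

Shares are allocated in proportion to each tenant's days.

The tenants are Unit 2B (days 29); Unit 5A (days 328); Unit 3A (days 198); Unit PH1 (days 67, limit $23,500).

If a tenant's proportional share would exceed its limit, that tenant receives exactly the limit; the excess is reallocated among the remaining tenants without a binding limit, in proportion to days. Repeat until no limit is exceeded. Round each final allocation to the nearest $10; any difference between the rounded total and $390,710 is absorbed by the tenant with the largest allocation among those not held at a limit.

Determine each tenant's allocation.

Sum of days: 622.
Unconstrained shares: Unit 2B 18,216.38; Unit 5A 206,033.57; Unit 3A 124,373.92; Unit PH1 42,086.13.
Cap binds for Unit PH1 ($23,500); residual $367,210 reallocated over remaining days 555.
Redistributed shares: Unit 2B 19,187.55 → $19,190; Unit 5A 217,017.80 → $217,020; Unit 3A 131,004.65 → $131,000.

Unit 2B: $19,190 | Unit 5A: $217,020 | Unit 3A: $131,000 | Unit PH1: $23,500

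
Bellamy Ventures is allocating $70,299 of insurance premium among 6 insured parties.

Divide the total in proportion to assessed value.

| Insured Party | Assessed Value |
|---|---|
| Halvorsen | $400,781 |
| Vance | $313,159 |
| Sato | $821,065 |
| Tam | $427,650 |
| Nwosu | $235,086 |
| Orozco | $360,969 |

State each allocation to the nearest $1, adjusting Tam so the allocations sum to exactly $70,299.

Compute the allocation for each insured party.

Combined assessed value = 2,558,710.
Proportional shares: Halvorsen 400,781/2,558,710 × $70,299 = 11,011.21; Vance 313,159/2,558,710 × $70,299 = 8,603.85; Sato 821,065/2,558,710 × $70,299 = 22,558.26; Tam 427,650/2,558,710 × $70,299 = 11,749.42; Nwosu 235,086/2,558,710 × $70,299 = 6,458.84; Orozco 360,969/2,558,710 × $70,299 = 9,917.40.
Rounded to nearest $1: Halvorsen $11,011; Vance $8,604; Sato $22,558; Tam $11,749; Nwosu $6,459; Orozco $9,917. Sum = $70,298.
Difference $70,299 − $70,298 = +$1 applied to Tam: Tam becomes $11,750.

Halvorsen: $11,011 · Vance: $8,604 · Sato: $22,558 · Tam: $11,750 · Nwosu: $6,459 · Orozco: $9,917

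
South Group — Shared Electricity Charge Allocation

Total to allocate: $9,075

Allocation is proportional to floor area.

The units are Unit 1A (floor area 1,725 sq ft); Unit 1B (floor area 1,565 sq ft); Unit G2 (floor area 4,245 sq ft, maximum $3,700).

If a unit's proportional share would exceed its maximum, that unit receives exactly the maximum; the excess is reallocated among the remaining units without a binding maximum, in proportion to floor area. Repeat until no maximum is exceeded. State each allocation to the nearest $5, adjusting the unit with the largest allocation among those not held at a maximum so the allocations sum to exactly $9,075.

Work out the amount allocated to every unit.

Combined floor area = 7,535.
Pro-rata shares before constraints: Unit 1A 2,077.55; Unit 1B 1,884.85; Unit G2 5,112.59.
Held at cap: Unit G2 ($3,700); remaining pool $5,375 reallocated over remaining floor area 3,290.
Redistributed shares: Unit 1A 2,818.20 → $2,820; Unit 1B 2,556.80 → $2,555.

Unit 1A: $2,820; Unit 1B: $2,555; Unit G2: $3,700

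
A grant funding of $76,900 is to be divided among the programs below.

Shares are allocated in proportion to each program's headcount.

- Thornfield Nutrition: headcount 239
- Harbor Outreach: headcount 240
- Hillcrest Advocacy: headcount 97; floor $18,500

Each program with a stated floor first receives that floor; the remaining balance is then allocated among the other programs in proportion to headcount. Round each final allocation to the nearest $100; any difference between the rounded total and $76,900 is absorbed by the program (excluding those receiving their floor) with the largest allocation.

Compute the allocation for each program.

Guaranteed amounts: Hillcrest Advocacy $18,500. Balance $58,400.
Balance split over remaining headcount 479: Thornfield Nutrition 29,139.04 → $29,100; Harbor Outreach 29,260.96 → $29,300.

Thornfield Nutrition: $29,100; Harbor Outreach: $29,300; Hillcrest Advocacy: $18,500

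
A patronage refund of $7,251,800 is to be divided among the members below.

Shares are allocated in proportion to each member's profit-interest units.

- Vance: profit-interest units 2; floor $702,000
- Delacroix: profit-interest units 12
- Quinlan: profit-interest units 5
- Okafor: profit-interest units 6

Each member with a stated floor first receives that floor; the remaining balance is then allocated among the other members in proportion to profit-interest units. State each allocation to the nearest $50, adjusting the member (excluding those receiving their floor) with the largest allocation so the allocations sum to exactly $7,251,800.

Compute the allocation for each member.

Vance: $702,000 | Delacroix: $3,417,300 | Quinlan: $1,423,850 | Okafor: $1,708,650

Minimums first: Vance $702,000. Remaining pool $6,549,800.
Remaining pool split over remaining profit-interest units 23: Delacroix 3,417,286.96 → $3,417,300; Quinlan 1,423,869.57 → $1,423,850; Okafor 1,708,643.48 → $1,708,650.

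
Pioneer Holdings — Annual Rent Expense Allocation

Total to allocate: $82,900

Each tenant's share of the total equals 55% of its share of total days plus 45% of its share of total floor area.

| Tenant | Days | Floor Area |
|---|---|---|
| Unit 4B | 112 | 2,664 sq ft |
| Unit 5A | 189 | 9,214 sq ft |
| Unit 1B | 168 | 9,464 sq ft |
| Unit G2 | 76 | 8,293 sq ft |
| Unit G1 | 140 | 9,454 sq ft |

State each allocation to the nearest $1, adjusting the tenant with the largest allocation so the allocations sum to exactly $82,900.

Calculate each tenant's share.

Days total 685; floor area total 39,089.
Composite weights (55% days + 45% floor area): Unit 4B 0.1206; Unit 5A 0.2578; Unit 1B 0.2438; Unit G2 0.1565; Unit G1 0.2212.
Raw shares: Unit 4B 9,997.37; Unit 5A 21,373.70; Unit 1B 20,214.49; Unit G2 12,973.23; Unit G1 18,341.21.
Rounded to nearest $1: Unit 4B $9,997; Unit 5A $21,374; Unit 1B $20,214; Unit G2 $12,973; Unit G1 $18,341. Sum = $82,899.
Difference $82,900 − $82,899 = +$1 applied to largest allocation (Unit 5A): Unit 5A becomes $21,375.

Unit 4B: $9,997; Unit 5A: $21,375; Unit 1B: $20,214; Unit G2: $12,973; Unit G1: $18,341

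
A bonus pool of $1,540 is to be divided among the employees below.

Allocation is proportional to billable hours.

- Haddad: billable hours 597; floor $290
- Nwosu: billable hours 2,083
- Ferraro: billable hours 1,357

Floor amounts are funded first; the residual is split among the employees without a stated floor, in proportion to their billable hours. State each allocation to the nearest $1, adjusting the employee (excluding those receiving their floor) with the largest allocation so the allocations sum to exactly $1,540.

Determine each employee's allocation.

Guaranteed amounts: Haddad $290. Remaining pool $1,250.
Remaining pool split over remaining billable hours 3,440: Nwosu 756.90 → $757; Ferraro 493.10 → $493.

Haddad: $290 · Nwosu: $757 · Ferraro: $493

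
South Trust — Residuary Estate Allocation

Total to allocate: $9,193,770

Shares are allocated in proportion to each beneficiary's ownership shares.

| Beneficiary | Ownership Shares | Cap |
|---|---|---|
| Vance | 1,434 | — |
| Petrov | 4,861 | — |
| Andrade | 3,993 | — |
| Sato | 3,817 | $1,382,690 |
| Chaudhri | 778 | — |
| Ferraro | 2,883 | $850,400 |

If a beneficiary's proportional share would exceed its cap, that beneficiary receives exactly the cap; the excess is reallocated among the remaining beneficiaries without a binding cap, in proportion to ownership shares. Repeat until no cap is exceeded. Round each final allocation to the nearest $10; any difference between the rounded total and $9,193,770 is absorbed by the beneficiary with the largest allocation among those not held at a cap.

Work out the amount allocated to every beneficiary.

Ownership shares total: 17,766.
Unconstrained shares: Vance 742,084.10; Petrov 2,515,530.56; Andrade 2,066,347.16; Sato 1,975,268.50; Chaudhri 402,609.09; Ferraro 1,491,930.59.
Held at cap: Sato ($1,382,690), Ferraro ($850,400); remaining pool $6,960,680 reallocated over remaining ownership shares 11,066.
Redistributed shares: Vance 902,007.51 → $902,010; Petrov 3,057,641.92 → $3,057,640; Andrade 2,511,656.90 → $2,511,660; Chaudhri 489,373.67 → $489,370.

Vance: $902,010; Petrov: $3,057,640; Andrade: $2,511,660; Sato: $1,382,690; Chaudhri: $489,370; Ferraro: $850,400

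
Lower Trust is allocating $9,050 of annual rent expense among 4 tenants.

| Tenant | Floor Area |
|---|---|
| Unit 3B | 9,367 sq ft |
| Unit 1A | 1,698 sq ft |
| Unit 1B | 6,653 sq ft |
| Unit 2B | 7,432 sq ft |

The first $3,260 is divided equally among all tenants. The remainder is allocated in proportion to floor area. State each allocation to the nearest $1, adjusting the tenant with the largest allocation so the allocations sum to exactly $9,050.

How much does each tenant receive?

$3,260 shared equally gives $815 per tenant.
Remainder $5,790 by floor area (total 25,150): Unit 3B 2,156.46 → $2,156; Unit 1A 390.91 → $391; Unit 1B 1,531.64 → $1,532; Unit 2B 1,710.99 → $1,711.
Totals: Unit 3B $815 + $2,156 = $2,971; Unit 1A $815 + $391 = $1,206; Unit 1B $815 + $1,532 = $2,347; Unit 2B $815 + $1,711 = $2,526.

Unit 3B: $2,971 | Unit 1A: $1,206 | Unit 1B: $2,347 | Unit 2B: $2,526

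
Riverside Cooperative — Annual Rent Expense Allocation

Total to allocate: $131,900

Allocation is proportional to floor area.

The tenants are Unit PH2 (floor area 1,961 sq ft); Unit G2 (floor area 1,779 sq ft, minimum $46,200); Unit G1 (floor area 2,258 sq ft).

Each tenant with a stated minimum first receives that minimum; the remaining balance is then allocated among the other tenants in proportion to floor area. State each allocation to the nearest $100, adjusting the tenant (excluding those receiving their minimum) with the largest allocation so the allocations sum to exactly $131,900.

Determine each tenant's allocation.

Guaranteed amounts: Unit G2 $46,200. Remaining pool $85,700.
Remaining pool split over remaining floor area 4,219: Unit PH2 39,833.54 → $39,800; Unit G1 45,866.46 → $45,900.

Unit PH2: $39,800; Unit G2: $46,200; Unit G1: $45,900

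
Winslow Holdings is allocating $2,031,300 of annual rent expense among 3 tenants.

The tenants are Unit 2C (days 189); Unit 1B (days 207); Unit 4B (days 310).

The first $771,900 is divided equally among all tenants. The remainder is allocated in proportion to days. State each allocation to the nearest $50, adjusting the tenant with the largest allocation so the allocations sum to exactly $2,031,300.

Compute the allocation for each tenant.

Equal tier: $771,900 ÷ 3 = $257,300 apiece.
Remainder $1,259,400 by days (total 706): Unit 2C 337,148.16 → $337,150; Unit 1B 369,257.51 → $369,250; Unit 4B 552,994.33 → $553,000.
Totals: Unit 2C $257,300 + $337,150 = $594,450; Unit 1B $257,300 + $369,250 = $626,550; Unit 4B $257,300 + $553,000 = $810,300.

Unit 2C: $594,450; Unit 1B: $626,550; Unit 4B: $810,300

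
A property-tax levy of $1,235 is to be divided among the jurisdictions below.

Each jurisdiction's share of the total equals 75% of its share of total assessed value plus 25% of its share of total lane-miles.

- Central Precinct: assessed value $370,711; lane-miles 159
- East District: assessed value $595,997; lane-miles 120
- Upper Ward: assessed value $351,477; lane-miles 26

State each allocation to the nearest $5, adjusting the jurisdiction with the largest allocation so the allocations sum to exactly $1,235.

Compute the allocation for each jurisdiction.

Assessed value total 1,318,185; lane-miles total 305.
Combined weights (75% assessed value + 25% lane-miles): Central Precinct 0.3412; East District 0.4375; Upper Ward 0.2213.
Pro-rata amounts: Central Precinct 421.44; East District 540.27; Upper Ward 273.29.
At nearest $5: Central Precinct $420; East District $540; Upper Ward $275. Sum = $1,235.
No rounding difference to absorb.

Central Precinct: $420; East District: $540; Upper Ward: $275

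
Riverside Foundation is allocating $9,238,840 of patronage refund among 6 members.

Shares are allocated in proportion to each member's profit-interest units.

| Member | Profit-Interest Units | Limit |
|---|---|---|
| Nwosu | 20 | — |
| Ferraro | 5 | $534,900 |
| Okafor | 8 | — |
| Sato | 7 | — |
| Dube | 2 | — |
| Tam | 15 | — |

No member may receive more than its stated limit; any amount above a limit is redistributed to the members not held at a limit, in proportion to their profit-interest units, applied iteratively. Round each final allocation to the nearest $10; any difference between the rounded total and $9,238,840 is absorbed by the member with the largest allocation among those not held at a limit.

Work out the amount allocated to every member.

Nwosu: $3,347,670 | Ferraro: $534,900 | Okafor: $1,339,070 | Sato: $1,171,680 | Dube: $334,770 | Tam: $2,510,750

Total profit-interest units = 57.
Proportional shares (ignoring caps): Nwosu 3,241,698.25; Ferraro 810,424.56; Okafor 1,296,679.30; Sato 1,134,594.39; Dube 324,169.82; Tam 2,431,273.68.
Held at cap: Ferraro ($534,900); residual $8,703,940 reallocated over remaining profit-interest units 52.
Redistributed shares: Nwosu 3,347,669.23 → $3,347,670; Okafor 1,339,067.69 → $1,339,070; Sato 1,171,684.23 → $1,171,680; Dube 334,766.92 → $334,770; Tam 2,510,751.92 → $2,510,750.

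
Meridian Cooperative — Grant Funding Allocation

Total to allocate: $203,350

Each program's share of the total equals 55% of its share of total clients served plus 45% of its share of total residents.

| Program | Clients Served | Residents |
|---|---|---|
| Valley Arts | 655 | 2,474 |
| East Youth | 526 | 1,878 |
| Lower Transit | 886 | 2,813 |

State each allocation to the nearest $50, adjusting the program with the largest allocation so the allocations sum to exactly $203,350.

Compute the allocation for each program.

Totals — clients served 2,067, residents 7,165.
Blended shares (55% clients served + 45% residents): Valley Arts 0.3297; East Youth 0.2579; Lower Transit 0.4124.
Proportional shares: Valley Arts 67,037.73; East Youth 52,445.93; Lower Transit 83,866.34.
Rounded to nearest $50: Valley Arts $67,050; East Youth $52,450; Lower Transit $83,850. Sum = $203,350.
Rounded total matches; no reconciliation needed.

Valley Arts: $67,050 · East Youth: $52,450 · Lower Transit: $83,850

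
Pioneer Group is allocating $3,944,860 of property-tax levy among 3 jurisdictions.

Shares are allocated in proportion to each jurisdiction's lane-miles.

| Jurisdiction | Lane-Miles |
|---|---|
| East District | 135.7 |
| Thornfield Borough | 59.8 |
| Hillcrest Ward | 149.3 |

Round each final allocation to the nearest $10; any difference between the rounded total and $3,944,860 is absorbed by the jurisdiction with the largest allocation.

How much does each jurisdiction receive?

Sum of lane-miles: 344.8.
Pro-rata amounts: East District 135.7/344.8 × $3,944,860 = 1,552,544.96; Thornfield Borough 59.8/344.8 × $3,944,860 = 684,172.35; Hillcrest Ward 149.3/344.8 × $3,944,860 = 1,708,142.69.
After rounding ($10): East District $1,552,540; Thornfield Borough $684,170; Hillcrest Ward $1,708,140. Sum = $3,944,850.
Difference $3,944,860 − $3,944,850 = +$10 applied to largest allocation (Hillcrest Ward): Hillcrest Ward becomes $1,708,150.

East District: $1,552,540; Thornfield Borough: $684,170; Hillcrest Ward: $1,708,150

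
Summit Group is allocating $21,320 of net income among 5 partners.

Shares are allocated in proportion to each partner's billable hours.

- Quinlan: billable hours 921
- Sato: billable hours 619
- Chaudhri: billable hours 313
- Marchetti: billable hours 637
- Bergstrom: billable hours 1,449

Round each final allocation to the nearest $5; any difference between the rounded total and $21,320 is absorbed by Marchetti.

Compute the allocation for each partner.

Sum of billable hours: 3,939.
Pro-rata amounts: Quinlan 921/3,939 × $21,320 = 4,984.95; Sato 619/3,939 × $21,320 = 3,350.36; Chaudhri 313/3,939 × $21,320 = 1,694.13; Marchetti 637/3,939 × $21,320 = 3,447.79; Bergstrom 1,449/3,939 × $21,320 = 7,842.77.
At nearest $5: Quinlan $4,985; Sato $3,350; Chaudhri $1,695; Marchetti $3,450; Bergstrom $7,845. Sum = $21,325.
Difference $21,320 − $21,325 = −$5 applied to Marchetti: Marchetti becomes $3,445.

Quinlan: $4,985; Sato: $3,350; Chaudhri: $1,695; Marchetti: $3,445; Bergstrom: $7,845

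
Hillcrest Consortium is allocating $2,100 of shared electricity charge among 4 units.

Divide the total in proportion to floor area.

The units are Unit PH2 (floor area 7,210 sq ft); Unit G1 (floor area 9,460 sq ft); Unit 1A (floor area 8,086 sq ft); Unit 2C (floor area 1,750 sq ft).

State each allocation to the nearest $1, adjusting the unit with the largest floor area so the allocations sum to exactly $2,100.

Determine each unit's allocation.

Total floor area = 7,210 + 9,460 + 8,086 + 1,750 = 26,506.
Unrounded shares: Unit PH2 571.23; Unit G1 749.49; Unit 1A 640.63; Unit 2C 138.65.
After rounding ($1): Unit PH2 $571; Unit G1 $749; Unit 1A $641; Unit 2C $139. Sum = $2,100.
Rounded total matches; no reconciliation needed.

Unit PH2: $571 · Unit G1: $749 · Unit 1A: $641 · Unit 2C: $139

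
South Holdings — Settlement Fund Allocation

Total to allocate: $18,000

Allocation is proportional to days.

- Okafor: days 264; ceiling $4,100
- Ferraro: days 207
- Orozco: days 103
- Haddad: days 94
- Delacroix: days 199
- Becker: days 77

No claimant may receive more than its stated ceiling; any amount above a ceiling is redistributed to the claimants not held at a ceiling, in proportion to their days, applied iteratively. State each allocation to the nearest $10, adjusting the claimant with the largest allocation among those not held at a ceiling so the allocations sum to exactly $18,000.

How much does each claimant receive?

Sum of days: 944.
Proportional shares (ignoring caps): Okafor 5,033.90; Ferraro 3,947.03; Orozco 1,963.98; Haddad 1,792.37; Delacroix 3,794.49; Becker 1,468.22.
Held at cap: Okafor ($4,100); residual $13,900 reallocated over remaining days 680.
Shares after redistribution: Ferraro 4,231.32 → $4,230; Orozco 2,105.44 → $2,110; Haddad 1,921.47 → $1,920; Delacroix 4,067.79 → $4,070; Becker 1,573.97 → $1,570.

Okafor: $4,100 | Ferraro: $4,230 | Orozco: $2,110 | Haddad: $1,920 | Delacroix: $4,070 | Becker: $1,570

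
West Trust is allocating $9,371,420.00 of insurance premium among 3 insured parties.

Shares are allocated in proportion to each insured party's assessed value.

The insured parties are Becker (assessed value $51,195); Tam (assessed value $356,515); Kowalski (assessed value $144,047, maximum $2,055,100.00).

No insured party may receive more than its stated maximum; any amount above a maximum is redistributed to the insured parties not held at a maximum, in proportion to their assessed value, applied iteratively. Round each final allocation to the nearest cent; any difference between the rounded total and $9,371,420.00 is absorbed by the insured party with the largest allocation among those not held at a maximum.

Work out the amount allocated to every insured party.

Assessed value total: 551,757.
Unconstrained shares: Becker 869,531.0561; Tam 6,055,295.7213; Kowalski 2,446,593.2226.
Held at cap: Kowalski ($2,055,100.00); balance $7,316,320.00 reallocated over remaining assessed value 407,710.
Remaining shares: Becker 918,689.7609 → $918,689.76; Tam 6,397,630.2391 → $6,397,630.24.

Becker: $918,689.76 | Tam: $6,397,630.24 | Kowalski: $2,055,100.00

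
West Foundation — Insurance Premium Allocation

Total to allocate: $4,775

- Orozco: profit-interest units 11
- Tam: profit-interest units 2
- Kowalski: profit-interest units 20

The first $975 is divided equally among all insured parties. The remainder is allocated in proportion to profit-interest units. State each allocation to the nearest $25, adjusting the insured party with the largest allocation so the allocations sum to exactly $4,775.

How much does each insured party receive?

Orozco: $1,600; Tam: $550; Kowalski: $2,625

$975 shared equally gives $325 per insured party.
Remainder $3,800 by profit-interest units (total 33): Orozco 1,266.67 → $1,275; Tam 230.30 → $225; Kowalski 2,303.03 → $2,300.
Totals: Orozco $325 + $1,275 = $1,600; Tam $325 + $225 = $550; Kowalski $325 + $2,300 = $2,625.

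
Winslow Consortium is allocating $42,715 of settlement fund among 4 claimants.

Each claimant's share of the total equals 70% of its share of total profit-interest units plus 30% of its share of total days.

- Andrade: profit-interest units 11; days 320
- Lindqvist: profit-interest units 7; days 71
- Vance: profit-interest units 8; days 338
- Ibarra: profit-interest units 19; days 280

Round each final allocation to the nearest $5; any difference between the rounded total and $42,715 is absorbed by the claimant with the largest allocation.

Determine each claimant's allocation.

Totals — profit-interest units 45, days 1,009.
Combined weights (70% profit-interest units + 30% days): Andrade 0.2663; Lindqvist 0.1300; Vance 0.2249; Ibarra 0.3788.
Raw shares: Andrade 11,373.07; Lindqvist 5,552.90; Vance 9,608.31; Ibarra 16,180.71.
At nearest $5: Andrade $11,375; Lindqvist $5,555; Vance $9,610; Ibarra $16,180. Sum = $42,720.
Difference $42,715 − $42,720 = −$5 applied to largest allocation (Ibarra): Ibarra becomes $16,175.

Andrade: $11,375 · Lindqvist: $5,555 · Vance: $9,610 · Ibarra: $16,175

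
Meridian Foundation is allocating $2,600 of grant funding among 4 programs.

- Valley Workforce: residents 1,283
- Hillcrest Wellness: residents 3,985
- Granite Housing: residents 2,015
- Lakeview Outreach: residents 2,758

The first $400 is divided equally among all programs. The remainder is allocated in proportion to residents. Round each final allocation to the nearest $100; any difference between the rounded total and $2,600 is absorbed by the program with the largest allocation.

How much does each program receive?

$400 shared equally gives $100 per program.
Remainder $2,200 by residents (total 10,041): Valley Workforce 281.11 → $300; Hillcrest Wellness 873.12 → $900; Granite Housing 441.49 → $400; Lakeview Outreach 604.28 → $600.
Totals: Valley Workforce $100 + $300 = $400; Hillcrest Wellness $100 + $900 = $1,000; Granite Housing $100 + $400 = $500; Lakeview Outreach $100 + $600 = $700.

Valley Workforce: $400 | Hillcrest Wellness: $1,000 | Granite Housing: $500 | Lakeview Outreach: $700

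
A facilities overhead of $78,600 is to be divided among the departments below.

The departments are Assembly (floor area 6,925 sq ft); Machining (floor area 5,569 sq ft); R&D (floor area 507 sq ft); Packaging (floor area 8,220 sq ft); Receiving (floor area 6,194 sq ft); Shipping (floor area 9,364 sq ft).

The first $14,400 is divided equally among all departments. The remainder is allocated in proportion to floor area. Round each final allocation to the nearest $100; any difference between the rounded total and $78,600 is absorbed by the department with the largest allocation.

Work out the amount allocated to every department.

Assembly: $14,500; Machining: $12,100; R&D: $3,300; Packaging: $16,700; Receiving: $13,200; Shipping: $18,800

Equal tier: $14,400 ÷ 6 = $2,400 apiece.
Remainder $64,200 by floor area (total 36,779): Assembly 12,088.01 → $12,100; Machining 9,721.03 → $9,700; R&D 885.00 → $900; Packaging 14,348.51 → $14,300; Receiving 10,812.01 → $10,800; Shipping 16,345.44 → $16,300.
Rounding difference +$100 on remainder applied to Shipping.
Totals: Assembly $2,400 + $12,100 = $14,500; Machining $2,400 + $9,700 = $12,100; R&D $2,400 + $900 = $3,300; Packaging $2,400 + $14,300 = $16,700; Receiving $2,400 + $10,800 = $13,200; Shipping $2,400 + $16,400 = $18,800.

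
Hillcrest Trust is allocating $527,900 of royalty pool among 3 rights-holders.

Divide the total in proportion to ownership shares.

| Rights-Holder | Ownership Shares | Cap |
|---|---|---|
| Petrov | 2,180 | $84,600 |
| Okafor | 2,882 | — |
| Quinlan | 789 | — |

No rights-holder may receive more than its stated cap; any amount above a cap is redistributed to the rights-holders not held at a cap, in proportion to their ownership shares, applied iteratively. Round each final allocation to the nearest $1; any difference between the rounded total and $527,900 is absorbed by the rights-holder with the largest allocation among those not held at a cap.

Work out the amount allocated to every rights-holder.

Total ownership shares = 5,851.
Proportional shares (ignoring caps): Petrov 196,688.09; Okafor 260,025.26; Quinlan 71,186.65.
Held at cap: Petrov ($84,600); remaining pool $443,300 reallocated over remaining ownership shares 3,671.
Remaining shares: Okafor 348,022.501 → $348,023; Quinlan 95,277.499 → $95,277.

Petrov: $84,600; Okafor: $348,023; Quinlan: $95,277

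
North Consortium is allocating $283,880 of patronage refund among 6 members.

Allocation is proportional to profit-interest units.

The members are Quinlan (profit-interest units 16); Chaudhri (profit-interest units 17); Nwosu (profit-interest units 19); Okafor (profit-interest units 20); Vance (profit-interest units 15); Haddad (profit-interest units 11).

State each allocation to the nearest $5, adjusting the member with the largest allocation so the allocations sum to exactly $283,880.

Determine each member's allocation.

Combined profit-interest units = 98.
Pro-rata amounts: Quinlan 16/98 × $283,880 = 46,347.76; Chaudhri 17/98 × $283,880 = 49,244.49; Nwosu 19/98 × $283,880 = 55,037.96; Okafor 20/98 × $283,880 = 57,934.69; Vance 15/98 × $283,880 = 43,451.02; Haddad 11/98 × $283,880 = 31,864.08.
Rounded to nearest $5: Quinlan $46,350; Chaudhri $49,245; Nwosu $55,040; Okafor $57,935; Vance $43,450; Haddad $31,865. Sum = $283,885.
Difference $283,880 − $283,885 = −$5 applied to largest allocation (Okafor): Okafor becomes $57,930.

Quinlan: $46,350 | Chaudhri: $49,245 | Nwosu: $55,040 | Okafor: $57,930 | Vance: $43,450 | Haddad: $31,865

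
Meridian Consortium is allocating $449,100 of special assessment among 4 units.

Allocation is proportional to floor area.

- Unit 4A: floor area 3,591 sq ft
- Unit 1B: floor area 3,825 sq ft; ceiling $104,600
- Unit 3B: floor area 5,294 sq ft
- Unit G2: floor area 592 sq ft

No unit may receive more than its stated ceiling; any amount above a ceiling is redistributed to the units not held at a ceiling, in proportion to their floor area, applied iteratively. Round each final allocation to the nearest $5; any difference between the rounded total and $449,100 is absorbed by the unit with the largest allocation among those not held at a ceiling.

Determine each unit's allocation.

Combined floor area = 13,302.
Pro-rata shares before constraints: Unit 4A 121,238.77; Unit 1B 129,139.04; Unit 3B 178,735.18; Unit G2 19,987.01.
Held at cap: Unit 1B ($104,600); balance $344,500 reallocated over remaining floor area 9,477.
Shares after redistribution: Unit 4A 130,537.04 → $130,535; Unit 3B 192,443.07 → $192,445; Unit G2 21,519.89 → $21,520.

Unit 4A: $130,535 · Unit 1B: $104,600 · Unit 3B: $192,445 · Unit G2: $21,520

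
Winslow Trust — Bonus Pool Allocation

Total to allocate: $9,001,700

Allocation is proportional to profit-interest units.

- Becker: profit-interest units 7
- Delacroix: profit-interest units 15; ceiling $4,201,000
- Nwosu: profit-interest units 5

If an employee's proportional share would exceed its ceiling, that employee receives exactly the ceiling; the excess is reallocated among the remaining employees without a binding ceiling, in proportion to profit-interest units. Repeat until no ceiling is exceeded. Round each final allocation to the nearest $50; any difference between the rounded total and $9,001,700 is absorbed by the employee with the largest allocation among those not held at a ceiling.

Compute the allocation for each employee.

Combined profit-interest units = 27.
Unconstrained shares: Becker 2,333,774.07; Delacroix 5,000,944.44; Nwosu 1,666,981.48.
Cap binds for Delacroix ($4,201,000); balance $4,800,700 reallocated over remaining profit-interest units 12.
Shares after redistribution: Becker 2,800,408.33 → $2,800,400; Nwosu 2,000,291.67 → $2,000,300.

Becker: $2,800,400 · Delacroix: $4,201,000 · Nwosu: $2,000,300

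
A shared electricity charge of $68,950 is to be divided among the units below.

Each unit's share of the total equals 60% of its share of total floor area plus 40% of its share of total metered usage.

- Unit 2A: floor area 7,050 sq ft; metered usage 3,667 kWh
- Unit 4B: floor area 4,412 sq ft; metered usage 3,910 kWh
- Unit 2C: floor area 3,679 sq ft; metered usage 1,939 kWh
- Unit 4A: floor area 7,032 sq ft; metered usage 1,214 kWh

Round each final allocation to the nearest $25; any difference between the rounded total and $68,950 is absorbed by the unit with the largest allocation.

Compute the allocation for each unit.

Unit 2A: $22,575 | Unit 4B: $18,275 | Unit 2C: $11,850 | Unit 4A: $16,250

Floor area total 22,173; metered usage total 10,730.
Combined weights (60% floor area + 40% metered usage): Unit 2A 0.3275; Unit 4B 0.2651; Unit 2C 0.1718; Unit 4A 0.2355.
Proportional shares: Unit 2A 22,579.29; Unit 4B 18,281.95; Unit 2C 11,848.15; Unit 4A 16,240.61.
After rounding ($25): Unit 2A $22,575; Unit 4B $18,275; Unit 2C $11,850; Unit 4A $16,250. Sum = $68,950.
No rounding difference to absorb.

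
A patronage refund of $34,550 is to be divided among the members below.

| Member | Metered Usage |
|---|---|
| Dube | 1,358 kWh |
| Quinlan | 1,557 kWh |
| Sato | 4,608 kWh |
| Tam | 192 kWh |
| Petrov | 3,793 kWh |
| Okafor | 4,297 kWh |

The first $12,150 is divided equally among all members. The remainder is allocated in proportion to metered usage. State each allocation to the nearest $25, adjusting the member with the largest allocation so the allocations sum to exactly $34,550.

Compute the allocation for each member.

$12,150 shared equally gives $2,025 per member.
Remainder $22,400 by metered usage (total 15,805): Dube 1,924.66 → $1,925; Quinlan 2,206.69 → $2,200; Sato 6,530.79 → $6,525; Tam 272.12 → $275; Petrov 5,375.72 → $5,375; Okafor 6,090.02 → $6,100.
Totals: Dube $2,025 + $1,925 = $3,950; Quinlan $2,025 + $2,200 = $4,225; Sato $2,025 + $6,525 = $8,550; Tam $2,025 + $275 = $2,300; Petrov $2,025 + $5,375 = $7,400; Okafor $2,025 + $6,100 = $8,125.

Dube: $3,950; Quinlan: $4,225; Sato: $8,550; Tam: $2,300; Petrov: $7,400; Okafor: $8,125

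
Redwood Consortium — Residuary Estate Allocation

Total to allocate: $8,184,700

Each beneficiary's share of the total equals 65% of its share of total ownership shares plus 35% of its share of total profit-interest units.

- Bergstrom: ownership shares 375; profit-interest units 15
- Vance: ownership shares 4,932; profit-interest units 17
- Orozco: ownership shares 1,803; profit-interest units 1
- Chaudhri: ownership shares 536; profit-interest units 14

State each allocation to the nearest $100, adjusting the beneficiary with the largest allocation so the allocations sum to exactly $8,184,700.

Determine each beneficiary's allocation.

Bergstrom: $1,175,200; Vance: $4,467,800; Orozco: $1,315,500; Chaudhri: $1,226,200

Totals — ownership shares 7,646, profit-interest units 47.
Combined weights (65% ownership shares + 35% profit-interest units): Bergstrom 0.1436; Vance 0.5459; Orozco 0.1607; Chaudhri 0.1498.
Proportional shares: Bergstrom 1,175,171.84; Vance 4,467,813.28; Orozco 1,315,469.79; Chaudhri 1,226,245.08.
At nearest $100: Bergstrom $1,175,200; Vance $4,467,800; Orozco $1,315,500; Chaudhri $1,226,200. Sum = $8,184,700.
Sum already equals the total — no adjustment.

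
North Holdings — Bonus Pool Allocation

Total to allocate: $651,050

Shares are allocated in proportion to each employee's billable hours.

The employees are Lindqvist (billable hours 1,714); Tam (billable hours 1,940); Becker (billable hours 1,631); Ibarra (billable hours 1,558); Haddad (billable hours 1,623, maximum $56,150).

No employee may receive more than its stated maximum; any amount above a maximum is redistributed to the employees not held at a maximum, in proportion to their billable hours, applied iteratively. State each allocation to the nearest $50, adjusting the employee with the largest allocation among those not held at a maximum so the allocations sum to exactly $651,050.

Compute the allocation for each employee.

Lindqvist: $149,000 · Tam: $168,650 · Becker: $141,800 · Ibarra: $135,450 · Haddad: $56,150

Combined billable hours = 8,466.
Pro-rata shares before constraints: Lindqvist 131,809.56; Tam 149,189.35; Becker 125,426.71; Ibarra 119,812.89; Haddad 124,811.50.
Held at cap: Haddad ($56,150); remaining pool $594,900 reallocated over remaining billable hours 6,843.
Remaining shares: Lindqvist 149,007.54 → $149,000; Tam 168,654.98 → $168,650; Becker 141,791.89 → $141,800; Ibarra 135,445.59 → $135,450.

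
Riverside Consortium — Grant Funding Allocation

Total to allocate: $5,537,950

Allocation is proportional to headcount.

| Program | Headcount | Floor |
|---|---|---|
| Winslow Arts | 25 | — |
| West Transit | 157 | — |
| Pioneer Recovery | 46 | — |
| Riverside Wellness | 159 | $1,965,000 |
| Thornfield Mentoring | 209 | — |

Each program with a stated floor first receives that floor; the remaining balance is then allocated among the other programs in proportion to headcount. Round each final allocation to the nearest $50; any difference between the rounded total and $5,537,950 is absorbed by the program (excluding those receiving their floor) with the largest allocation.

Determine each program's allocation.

Minimums first: Riverside Wellness $1,965,000. Residual $3,572,950.
Residual split over remaining headcount 437: Winslow Arts 204,402.17 → $204,400; West Transit 1,283,645.65 → $1,283,650; Pioneer Recovery 376,100.00 → $376,100; Thornfield Mentoring 1,708,802.17 → $1,708,800.

Winslow Arts: $204,400 · West Transit: $1,283,650 · Pioneer Recovery: $376,100 · Riverside Wellness: $1,965,000 · Thornfield Mentoring: $1,708,800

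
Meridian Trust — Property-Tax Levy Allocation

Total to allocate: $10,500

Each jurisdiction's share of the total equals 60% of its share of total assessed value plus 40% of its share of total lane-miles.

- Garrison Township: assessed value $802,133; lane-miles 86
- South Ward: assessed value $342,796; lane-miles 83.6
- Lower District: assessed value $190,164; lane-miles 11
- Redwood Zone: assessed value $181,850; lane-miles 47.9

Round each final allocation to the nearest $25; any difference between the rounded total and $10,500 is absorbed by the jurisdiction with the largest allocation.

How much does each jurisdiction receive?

Garrison Township: $4,925 · South Ward: $2,950 · Lower District: $1,000 · Redwood Zone: $1,625

Assessed value total 1,516,943; lane-miles total 228.5.
Composite weights (60% assessed value + 40% lane-miles): Garrison Township 0.4678; South Ward 0.2819; Lower District 0.0945; Redwood Zone 0.1558.
Unrounded shares: Garrison Township 4,912.07; South Ward 2,960.29; Lower District 991.96; Redwood Zone 1,635.68.
After rounding ($25): Garrison Township $4,900; South Ward $2,950; Lower District $1,000; Redwood Zone $1,625. Sum = $10,475.
Difference $10,500 − $10,475 = +$25 applied to largest allocation (Garrison Township): Garrison Township becomes $4,925.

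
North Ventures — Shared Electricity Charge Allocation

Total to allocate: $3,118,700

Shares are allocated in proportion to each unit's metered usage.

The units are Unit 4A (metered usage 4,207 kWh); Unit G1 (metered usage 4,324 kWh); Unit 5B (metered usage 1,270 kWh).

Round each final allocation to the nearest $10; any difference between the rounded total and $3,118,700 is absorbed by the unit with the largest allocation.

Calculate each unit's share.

Combined metered usage = 9,801.
Pro-rata amounts: Unit 4A 4,207/9,801 × $3,118,700 = 1,338,676.76; Unit G1 4,324/9,801 × $3,118,700 = 1,375,906.42; Unit 5B 1,270/9,801 × $3,118,700 = 404,116.82.
After rounding ($10): Unit 4A $1,338,680; Unit G1 $1,375,910; Unit 5B $404,120. Sum = $3,118,710.
Difference $3,118,700 − $3,118,710 = −$10 applied to largest allocation (Unit G1): Unit G1 becomes $1,375,900.

Unit 4A: $1,338,680 · Unit G1: $1,375,900 · Unit 5B: $404,120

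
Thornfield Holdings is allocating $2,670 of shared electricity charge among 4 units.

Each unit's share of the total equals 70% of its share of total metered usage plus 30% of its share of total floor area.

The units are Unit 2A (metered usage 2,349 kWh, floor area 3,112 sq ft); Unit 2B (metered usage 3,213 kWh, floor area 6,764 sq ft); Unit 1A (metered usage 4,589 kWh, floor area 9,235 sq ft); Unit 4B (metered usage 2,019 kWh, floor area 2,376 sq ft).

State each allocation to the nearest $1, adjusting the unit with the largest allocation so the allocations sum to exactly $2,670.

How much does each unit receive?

Unit 2A: $477 · Unit 2B: $746 · Unit 1A: $1,048 · Unit 4B: $399

Metered usage total 12,170; floor area total 21,487.
Combined weights (70% metered usage + 30% floor area): Unit 2A 0.1786; Unit 2B 0.2792; Unit 1A 0.3929; Unit 4B 0.1493.
Unrounded shares: Unit 2A 476.76; Unit 2B 745.59; Unit 1A 1,049.02; Unit 4B 398.64.
Rounded to nearest $1: Unit 2A $477; Unit 2B $746; Unit 1A $1,049; Unit 4B $399. Sum = $2,671.
Difference $2,670 − $2,671 = −$1 applied to largest allocation (Unit 1A): Unit 1A becomes $1,048.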